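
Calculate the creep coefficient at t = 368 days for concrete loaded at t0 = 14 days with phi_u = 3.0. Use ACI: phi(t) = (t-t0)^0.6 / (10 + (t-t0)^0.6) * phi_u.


dt = 368 - 14 = 354
phi = 354^0.6 / (10 + 354^0.6) * 3.0
= 2.316

2.316


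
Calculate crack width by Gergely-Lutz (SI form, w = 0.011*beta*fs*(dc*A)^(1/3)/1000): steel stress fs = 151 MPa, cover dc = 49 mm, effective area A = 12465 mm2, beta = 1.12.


w = 0.011 * beta * fs * (dc * A)^(1/3) / 1000
= 0.011 * 1.12 * 151 * (49 * 12465)^(1/3) / 1000
= 0.158 mm

0.158


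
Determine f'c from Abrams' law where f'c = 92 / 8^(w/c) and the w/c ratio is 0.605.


f'c = 92 / 8^0.605
= 92 / 3.519
= 26.15 MPa

26.15


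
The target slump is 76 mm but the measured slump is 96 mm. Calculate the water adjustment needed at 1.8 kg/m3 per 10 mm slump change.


Difference = 76 - 96 = -20 mm
Water adjustment = -20 * 1.8 / 10 = -3.6 kg/m3

-3.6


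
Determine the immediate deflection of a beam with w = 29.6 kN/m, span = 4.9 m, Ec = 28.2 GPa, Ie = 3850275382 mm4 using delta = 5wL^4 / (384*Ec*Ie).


Convert: L = 4.9 m = 4900 mm, Ec = 28.2 GPa = 28200 MPa
delta = 5 * 29.6 * 4900^4 / (384 * 28200 * 3850275382)
= 2.05 mm

2.05


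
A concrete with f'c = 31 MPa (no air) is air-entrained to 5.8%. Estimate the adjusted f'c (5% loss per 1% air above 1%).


Strength loss = (5.8 - 1) * 5 = 24.0%
f'c = 31 * (1 - 24.0/100)
= 23.56 MPa

23.56


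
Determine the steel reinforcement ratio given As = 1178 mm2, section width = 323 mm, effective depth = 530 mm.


rho = As / (b * d)
= 1178 / (323 * 530)
= 0.0069

0.0069


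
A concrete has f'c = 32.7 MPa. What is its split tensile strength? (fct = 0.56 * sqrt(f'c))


fct = 0.56 * sqrt(32.7)
= 0.56 * 5.718
= 3.202 MPa

3.202


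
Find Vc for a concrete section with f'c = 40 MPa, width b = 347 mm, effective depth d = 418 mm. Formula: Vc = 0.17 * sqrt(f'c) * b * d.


Vc = 0.17 * sqrt(40) * 347 * 418 / 1000
= 155.95 kN

155.95


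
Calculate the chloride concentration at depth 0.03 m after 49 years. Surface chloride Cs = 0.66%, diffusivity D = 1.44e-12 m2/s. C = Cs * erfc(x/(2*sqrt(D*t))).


t_seconds = 49 * 365.25 * 24 * 3600 = 1546322400.0 s
arg = 0.03 / (2 * sqrt(1.44e-12 * 1546322400.0))
= 0.3179
erfc(0.3179) = 0.653
C = 0.66 * 0.653 = 0.431%

0.431


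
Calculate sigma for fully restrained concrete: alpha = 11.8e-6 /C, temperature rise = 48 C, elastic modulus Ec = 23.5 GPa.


sigma = alpha * dT * Ec
= 11.8e-6 * 48 * 23.5 * 1000
= 13.31 MPa

13.31


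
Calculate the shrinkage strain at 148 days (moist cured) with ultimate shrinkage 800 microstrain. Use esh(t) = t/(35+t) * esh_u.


esh(148) = 148 / (35 + 148) * 800
= 148 / 183 * 800
= 647.0 microstrain

647.0


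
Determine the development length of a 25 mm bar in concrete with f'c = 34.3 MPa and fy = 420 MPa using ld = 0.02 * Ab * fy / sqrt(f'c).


Ab = pi * 25^2 / 4 = 490.874 mm2
ld = 0.02 * 490.874 * 420 / sqrt(34.3)
= 704.0 mm

704.0


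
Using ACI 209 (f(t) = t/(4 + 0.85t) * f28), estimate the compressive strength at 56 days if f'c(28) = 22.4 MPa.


f(56) = 56 / (4 + 0.85 * 56) * 22.4
= 56 / 51.6 * 22.4
= 24.31 MPa

24.31


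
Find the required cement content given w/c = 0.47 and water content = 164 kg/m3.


Cement = water / (w/c)
= 164 / 0.47
= 348.9 kg/m3

348.9


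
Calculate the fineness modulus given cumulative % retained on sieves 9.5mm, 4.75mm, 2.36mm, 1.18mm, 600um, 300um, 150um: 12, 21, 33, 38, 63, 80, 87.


FM = sum(cumulative % retained) / 100
= 334 / 100
= 3.34

3.34


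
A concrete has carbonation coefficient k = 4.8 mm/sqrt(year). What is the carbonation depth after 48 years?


depth = k * sqrt(t)
= 4.8 * sqrt(48)
= 33.26 mm

33.26


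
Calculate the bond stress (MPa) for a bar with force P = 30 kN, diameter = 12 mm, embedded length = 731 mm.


u = P / (pi * db * ld)
= 30 * 1000 / (pi * 12 * 731)
= 1.089 MPa

1.089


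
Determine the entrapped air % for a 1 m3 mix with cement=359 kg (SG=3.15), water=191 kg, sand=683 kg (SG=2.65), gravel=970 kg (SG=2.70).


Vol cement = 359 / (3.15 * 1000) = 0.113968 m3
Vol water = 191 / 1000 = 0.191 m3
Vol sand = 683 / (2.65 * 1000) = 0.257736 m3
Vol gravel = 970 / (2.70 * 1000) = 0.359259 m3
Total solid + water volume = 0.921963 m3
Air = (1 - 0.921963) * 100 = 7.8%

7.8


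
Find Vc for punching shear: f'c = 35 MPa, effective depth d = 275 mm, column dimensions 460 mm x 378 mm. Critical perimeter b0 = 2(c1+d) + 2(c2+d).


b0 = 2*(460 + 275) + 2*(378 + 275) = 2776 mm
Vc = 0.33 * sqrt(35) * 2776 * 275 / 1000
= 1490.39 kN

1490.39


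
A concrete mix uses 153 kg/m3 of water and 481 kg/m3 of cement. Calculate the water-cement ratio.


w/c = water / cement
w/c = 153 / 481 = 0.318

0.318


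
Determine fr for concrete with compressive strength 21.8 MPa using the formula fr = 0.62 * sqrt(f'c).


fr = 0.62 * sqrt(21.8)
= 2.895 MPa

2.895


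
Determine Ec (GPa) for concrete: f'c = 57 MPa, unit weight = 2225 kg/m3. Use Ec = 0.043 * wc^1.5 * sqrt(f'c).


Ec = 0.043 * 2225^1.5 * sqrt(57) / 1000
= 34.07 GPa

34.07


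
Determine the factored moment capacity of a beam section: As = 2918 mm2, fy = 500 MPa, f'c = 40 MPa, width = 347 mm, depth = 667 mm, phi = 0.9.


a = As * fy / (0.85 * f'c * b)
= 2918 * 500 / (0.85 * 40 * 347)
= 123.665 mm
Mn = As * fy * (d - a/2) / 10^6
= 882.9394 kN-m
phi*Mn = 0.9 * 882.9394 = 794.65 kN-m

794.65


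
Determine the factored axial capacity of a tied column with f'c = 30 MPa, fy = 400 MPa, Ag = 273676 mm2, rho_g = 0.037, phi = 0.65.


Ast = rho * Ag = 0.037 * 273676 = 10126.012 mm2
phi*Pn = 0.65 * 0.80 * (0.85 * 30 * (273676 - 10126.012) + 400 * 10126.012) / 1000
= 5600.88 kN

5600.88


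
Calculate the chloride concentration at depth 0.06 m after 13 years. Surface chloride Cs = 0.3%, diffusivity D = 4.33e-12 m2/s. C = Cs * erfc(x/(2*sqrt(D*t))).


t_seconds = 13 * 365.25 * 24 * 3600 = 410248800.0 s
arg = 0.06 / (2 * sqrt(4.33e-12 * 410248800.0))
= 0.7118
erfc(0.7118) = 0.3141
C = 0.3 * 0.3141 = 0.0942%

0.0942


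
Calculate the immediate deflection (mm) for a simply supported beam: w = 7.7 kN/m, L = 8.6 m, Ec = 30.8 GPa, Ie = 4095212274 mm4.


Convert: L = 8.6 m = 8600 mm, Ec = 30.8 GPa = 30800 MPa
delta = 5 * 7.7 * 8600^4 / (384 * 30800 * 4095212274)
= 4.35 mm

4.35


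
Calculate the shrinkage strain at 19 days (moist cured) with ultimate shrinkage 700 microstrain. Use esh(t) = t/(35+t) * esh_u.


esh(19) = 19 / (35 + 19) * 700
= 19 / 54 * 700
= 246.3 microstrain

246.3


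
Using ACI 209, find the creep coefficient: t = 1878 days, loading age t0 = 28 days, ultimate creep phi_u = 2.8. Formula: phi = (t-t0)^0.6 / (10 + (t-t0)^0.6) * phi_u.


dt = 1878 - 28 = 1850
phi = 1850^0.6 / (10 + 1850^0.6) * 2.8
= 2.523

2.523


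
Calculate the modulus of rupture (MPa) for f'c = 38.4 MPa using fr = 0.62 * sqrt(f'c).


fr = 0.62 * sqrt(38.4)
= 3.842 MPa

3.842


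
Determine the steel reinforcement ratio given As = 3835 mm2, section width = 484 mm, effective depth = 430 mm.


rho = As / (b * d)
= 3835 / (484 * 430)
= 0.0184

0.0184


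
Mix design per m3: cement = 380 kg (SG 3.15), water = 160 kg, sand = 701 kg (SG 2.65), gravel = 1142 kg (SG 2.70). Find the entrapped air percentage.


Vol cement = 380 / (3.15 * 1000) = 0.120635 m3
Vol water = 160 / 1000 = 0.16 m3
Vol sand = 701 / (2.65 * 1000) = 0.264528 m3
Vol gravel = 1142 / (2.70 * 1000) = 0.422963 m3
Total solid + water volume = 0.968126 m3
Air = (1 - 0.968126) * 100 = 3.19%

3.19


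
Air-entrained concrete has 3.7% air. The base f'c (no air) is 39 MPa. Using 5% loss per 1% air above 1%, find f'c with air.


Strength loss = (3.7 - 1) * 5 = 13.5%
f'c = 39 * (1 - 13.5/100)
= 33.73 MPa

33.73


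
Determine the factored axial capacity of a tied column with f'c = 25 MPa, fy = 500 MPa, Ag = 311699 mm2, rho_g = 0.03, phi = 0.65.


Ast = rho * Ag = 0.03 * 311699 = 9350.97 mm2
phi*Pn = 0.65 * 0.80 * (0.85 * 25 * (311699 - 9350.97) + 500 * 9350.97) / 1000
= 5772.2 kN

5772.2


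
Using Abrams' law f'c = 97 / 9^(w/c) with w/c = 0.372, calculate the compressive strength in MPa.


f'c = 97 / 9^0.372
= 97 / 2.265
= 42.83 MPa

42.83


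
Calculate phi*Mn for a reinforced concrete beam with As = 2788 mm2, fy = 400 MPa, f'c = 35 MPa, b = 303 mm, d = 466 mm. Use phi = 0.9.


a = As * fy / (0.85 * f'c * b)
= 2788 * 400 / (0.85 * 35 * 303)
= 123.7152 mm
Mn = As * fy * (d - a/2) / 10^6
= 450.6996 kN-m
phi*Mn = 0.9 * 450.6996 = 405.63 kN-m

405.63


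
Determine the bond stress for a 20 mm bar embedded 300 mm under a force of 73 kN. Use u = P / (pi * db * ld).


u = P / (pi * db * ld)
= 73 * 1000 / (pi * 20 * 300)
= 3.873 MPa

3.873


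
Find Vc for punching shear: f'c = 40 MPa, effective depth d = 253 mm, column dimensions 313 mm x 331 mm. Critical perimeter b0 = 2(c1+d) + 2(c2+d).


b0 = 2*(313 + 253) + 2*(331 + 253) = 2300 mm
Vc = 0.33 * sqrt(40) * 2300 * 253 / 1000
= 1214.49 kN

1214.49


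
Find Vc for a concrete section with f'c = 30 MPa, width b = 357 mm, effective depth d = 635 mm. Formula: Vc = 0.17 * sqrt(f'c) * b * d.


Vc = 0.17 * sqrt(30) * 357 * 635 / 1000
= 211.08 kN

211.08


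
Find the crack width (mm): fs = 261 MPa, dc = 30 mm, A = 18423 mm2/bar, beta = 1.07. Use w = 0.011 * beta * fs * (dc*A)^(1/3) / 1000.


w = 0.011 * beta * fs * (dc * A)^(1/3) / 1000
= 0.011 * 1.07 * 261 * (30 * 18423)^(1/3) / 1000
= 0.252 mm

0.252


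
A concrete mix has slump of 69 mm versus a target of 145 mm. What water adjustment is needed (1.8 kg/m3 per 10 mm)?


Difference = 145 - 69 = 76 mm
Water adjustment = 76 * 1.8 / 10 = 13.7 kg/m3

13.7


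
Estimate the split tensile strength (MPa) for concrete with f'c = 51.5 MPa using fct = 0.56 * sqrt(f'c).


fct = 0.56 * sqrt(51.5)
= 0.56 * 7.176
= 4.019 MPa

4.019


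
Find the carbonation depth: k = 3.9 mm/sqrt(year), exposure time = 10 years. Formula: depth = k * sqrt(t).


depth = k * sqrt(t)
= 3.9 * sqrt(10)
= 12.33 mm

12.33


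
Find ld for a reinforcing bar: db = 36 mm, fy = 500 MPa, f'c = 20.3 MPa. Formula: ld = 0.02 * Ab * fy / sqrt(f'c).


Ab = pi * 36^2 / 4 = 1017.876 mm2
ld = 0.02 * 1017.876 * 500 / sqrt(20.3)
= 2259.2 mm

2259.2


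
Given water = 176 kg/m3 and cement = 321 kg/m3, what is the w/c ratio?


w/c = water / cement
w/c = 176 / 321 = 0.548

0.548


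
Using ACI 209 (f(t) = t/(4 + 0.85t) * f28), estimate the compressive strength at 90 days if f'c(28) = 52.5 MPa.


f(90) = 90 / (4 + 0.85 * 90) * 52.5
= 90 / 80.5 * 52.5
= 58.7 MPa

58.7


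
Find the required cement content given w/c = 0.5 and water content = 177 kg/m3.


Cement = water / (w/c)
= 177 / 0.5
= 354.0 kg/m3

354.0


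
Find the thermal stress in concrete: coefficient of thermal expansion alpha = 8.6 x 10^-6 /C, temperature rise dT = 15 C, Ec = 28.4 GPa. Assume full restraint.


sigma = alpha * dT * Ec
= 8.6e-6 * 15 * 28.4 * 1000
= 3.664 MPa

3.664


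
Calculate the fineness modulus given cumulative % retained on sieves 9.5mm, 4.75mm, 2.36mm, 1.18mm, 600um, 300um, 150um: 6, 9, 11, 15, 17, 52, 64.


FM = sum(cumulative % retained) / 100
= 174 / 100
= 1.74

1.74


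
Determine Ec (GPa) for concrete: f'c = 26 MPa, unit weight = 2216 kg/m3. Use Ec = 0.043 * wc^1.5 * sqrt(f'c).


Ec = 0.043 * 2216^1.5 * sqrt(26) / 1000
= 22.87 GPa

22.87


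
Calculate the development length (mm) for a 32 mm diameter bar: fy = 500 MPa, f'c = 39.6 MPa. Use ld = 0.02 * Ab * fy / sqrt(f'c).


Ab = pi * 32^2 / 4 = 804.248 mm2
ld = 0.02 * 804.248 * 500 / sqrt(39.6)
= 1278.0 mm

1278.0


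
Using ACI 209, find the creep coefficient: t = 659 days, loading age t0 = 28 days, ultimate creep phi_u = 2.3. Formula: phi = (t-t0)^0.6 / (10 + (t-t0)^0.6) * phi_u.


dt = 659 - 28 = 631
phi = 631^0.6 / (10 + 631^0.6) * 2.3
= 1.903

1.903


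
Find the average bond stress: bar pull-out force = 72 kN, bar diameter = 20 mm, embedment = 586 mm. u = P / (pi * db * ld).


u = P / (pi * db * ld)
= 72 * 1000 / (pi * 20 * 586)
= 1.955 MPa

1.955


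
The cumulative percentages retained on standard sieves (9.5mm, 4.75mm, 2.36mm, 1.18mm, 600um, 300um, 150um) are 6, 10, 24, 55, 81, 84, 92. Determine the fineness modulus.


FM = sum(cumulative % retained) / 100
= 352 / 100
= 3.52

3.52


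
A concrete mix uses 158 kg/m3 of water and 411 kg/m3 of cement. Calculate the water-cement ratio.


w/c = water / cement
w/c = 158 / 411 = 0.384

0.384


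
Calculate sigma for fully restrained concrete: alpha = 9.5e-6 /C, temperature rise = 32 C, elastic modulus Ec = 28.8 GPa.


sigma = alpha * dT * Ec
= 9.5e-6 * 32 * 28.8 * 1000
= 8.755 MPa

8.755


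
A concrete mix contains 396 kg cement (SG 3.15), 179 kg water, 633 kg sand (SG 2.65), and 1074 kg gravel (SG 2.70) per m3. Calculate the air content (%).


Vol cement = 396 / (3.15 * 1000) = 0.125714 m3
Vol water = 179 / 1000 = 0.179 m3
Vol sand = 633 / (2.65 * 1000) = 0.238868 m3
Vol gravel = 1074 / (2.70 * 1000) = 0.397778 m3
Total solid + water volume = 0.94136 m3
Air = (1 - 0.94136) * 100 = 5.86%

5.86


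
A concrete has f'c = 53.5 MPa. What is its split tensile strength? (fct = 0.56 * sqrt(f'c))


fct = 0.56 * sqrt(53.5)
= 0.56 * 7.314
= 4.096 MPa

4.096


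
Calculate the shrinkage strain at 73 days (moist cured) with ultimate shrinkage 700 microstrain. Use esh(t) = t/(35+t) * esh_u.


esh(73) = 73 / (35 + 73) * 700
= 73 / 108 * 700
= 473.1 microstrain

473.1


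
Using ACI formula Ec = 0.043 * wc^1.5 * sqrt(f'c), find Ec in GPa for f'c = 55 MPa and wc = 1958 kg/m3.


Ec = 0.043 * 1958^1.5 * sqrt(55) / 1000
= 27.63 GPa

27.63


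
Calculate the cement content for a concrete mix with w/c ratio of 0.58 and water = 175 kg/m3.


Cement = water / (w/c)
= 175 / 0.58
= 301.7 kg/m3

301.7


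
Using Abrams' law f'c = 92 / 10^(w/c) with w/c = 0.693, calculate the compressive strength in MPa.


f'c = 92 / 10^0.693
= 92 / 4.932
= 18.65 MPa

18.65


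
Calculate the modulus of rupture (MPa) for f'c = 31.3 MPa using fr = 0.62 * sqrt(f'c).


fr = 0.62 * sqrt(31.3)
= 3.469 MPa

3.469


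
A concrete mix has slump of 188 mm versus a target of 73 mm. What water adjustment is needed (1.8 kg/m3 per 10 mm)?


Difference = 73 - 188 = -115 mm
Water adjustment = -115 * 1.8 / 10 = -20.7 kg/m3

-20.7


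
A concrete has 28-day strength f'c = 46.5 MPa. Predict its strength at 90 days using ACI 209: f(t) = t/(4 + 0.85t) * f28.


f(90) = 90 / (4 + 0.85 * 90) * 46.5
= 90 / 80.5 * 46.5
= 51.99 MPa

51.99


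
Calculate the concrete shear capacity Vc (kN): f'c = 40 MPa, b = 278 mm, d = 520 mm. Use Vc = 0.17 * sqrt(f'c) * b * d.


Vc = 0.17 * sqrt(40) * 278 * 520 / 1000
= 155.43 kN

155.43


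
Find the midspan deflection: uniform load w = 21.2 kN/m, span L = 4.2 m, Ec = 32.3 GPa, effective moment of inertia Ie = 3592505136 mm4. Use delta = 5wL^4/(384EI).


Convert: L = 4.2 m = 4200 mm, Ec = 32.3 GPa = 32300 MPa
delta = 5 * 21.2 * 4200^4 / (384 * 32300 * 3592505136)
= 0.74 mm

0.74


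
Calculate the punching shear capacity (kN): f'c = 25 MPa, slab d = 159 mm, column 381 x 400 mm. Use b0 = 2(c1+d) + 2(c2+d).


b0 = 2*(381 + 159) + 2*(400 + 159) = 2198 mm
Vc = 0.33 * sqrt(25) * 2198 * 159 / 1000
= 576.65 kN

576.65


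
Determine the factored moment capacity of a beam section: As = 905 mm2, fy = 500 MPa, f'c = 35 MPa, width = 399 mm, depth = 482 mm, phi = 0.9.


a = As * fy / (0.85 * f'c * b)
= 905 * 500 / (0.85 * 35 * 399)
= 38.1205 mm
Mn = As * fy * (d - a/2) / 10^6
= 209.4802 kN-m
phi*Mn = 0.9 * 209.4802 = 188.53 kN-m

188.53


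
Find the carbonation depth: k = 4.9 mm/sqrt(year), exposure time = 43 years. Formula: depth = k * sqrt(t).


depth = k * sqrt(t)
= 4.9 * sqrt(43)
= 32.13 mm

32.13


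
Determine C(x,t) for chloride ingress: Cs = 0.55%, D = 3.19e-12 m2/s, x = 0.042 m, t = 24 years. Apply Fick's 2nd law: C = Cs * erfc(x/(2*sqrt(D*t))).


t_seconds = 24 * 365.25 * 24 * 3600 = 757382400.0 s
arg = 0.042 / (2 * sqrt(3.19e-12 * 757382400.0))
= 0.4272
erfc(0.4272) = 0.5457
C = 0.55 * 0.5457 = 0.3001%

0.3001


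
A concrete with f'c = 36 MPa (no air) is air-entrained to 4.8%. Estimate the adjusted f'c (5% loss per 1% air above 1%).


Strength loss = (4.8 - 1) * 5 = 19.0%
f'c = 36 * (1 - 19.0/100)
= 29.16 MPa

29.16


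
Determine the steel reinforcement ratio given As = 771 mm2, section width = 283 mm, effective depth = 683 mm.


rho = As / (b * d)
= 771 / (283 * 683)
= 0.004

0.004


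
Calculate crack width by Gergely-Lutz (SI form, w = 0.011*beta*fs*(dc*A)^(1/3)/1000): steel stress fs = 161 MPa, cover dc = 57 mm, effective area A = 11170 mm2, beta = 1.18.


w = 0.011 * beta * fs * (dc * A)^(1/3) / 1000
= 0.011 * 1.18 * 161 * (57 * 11170)^(1/3) / 1000
= 0.18 mm

0.18


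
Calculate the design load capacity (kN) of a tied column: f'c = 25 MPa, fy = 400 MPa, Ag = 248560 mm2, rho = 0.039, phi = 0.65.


Ast = rho * Ag = 0.039 * 248560 = 9693.84 mm2
phi*Pn = 0.65 * 0.80 * (0.85 * 25 * (248560 - 9693.84) + 400 * 9693.84) / 1000
= 4655.79 kN

4655.79


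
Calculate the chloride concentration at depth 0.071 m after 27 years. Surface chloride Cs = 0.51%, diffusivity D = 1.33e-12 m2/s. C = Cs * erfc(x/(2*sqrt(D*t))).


t_seconds = 27 * 365.25 * 24 * 3600 = 852055200.0 s
arg = 0.071 / (2 * sqrt(1.33e-12 * 852055200.0))
= 1.0546
erfc(1.0546) = 0.1359
C = 0.51 * 0.1359 = 0.0693%

0.0693


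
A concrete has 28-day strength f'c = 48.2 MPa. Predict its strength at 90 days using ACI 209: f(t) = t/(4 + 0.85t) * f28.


f(90) = 90 / (4 + 0.85 * 90) * 48.2
= 90 / 80.5 * 48.2
= 53.89 MPa

53.89


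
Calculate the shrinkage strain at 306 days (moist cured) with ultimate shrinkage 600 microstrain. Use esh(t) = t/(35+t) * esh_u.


esh(306) = 306 / (35 + 306) * 600
= 306 / 341 * 600
= 538.4 microstrain

538.4


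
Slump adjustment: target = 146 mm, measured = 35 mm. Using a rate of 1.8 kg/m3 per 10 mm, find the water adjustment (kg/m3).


Difference = 146 - 35 = 111 mm
Water adjustment = 111 * 1.8 / 10 = 20.0 kg/m3

20.0


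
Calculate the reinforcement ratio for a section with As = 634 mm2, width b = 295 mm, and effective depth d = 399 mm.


rho = As / (b * d)
= 634 / (295 * 399)
= 0.0054

0.0054


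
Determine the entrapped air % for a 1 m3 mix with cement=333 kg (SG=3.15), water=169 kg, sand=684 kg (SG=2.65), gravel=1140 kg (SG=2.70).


Vol cement = 333 / (3.15 * 1000) = 0.105714 m3
Vol water = 169 / 1000 = 0.169 m3
Vol sand = 684 / (2.65 * 1000) = 0.258113 m3
Vol gravel = 1140 / (2.70 * 1000) = 0.422222 m3
Total solid + water volume = 0.95505 m3
Air = (1 - 0.95505) * 100 = 4.5%

4.5


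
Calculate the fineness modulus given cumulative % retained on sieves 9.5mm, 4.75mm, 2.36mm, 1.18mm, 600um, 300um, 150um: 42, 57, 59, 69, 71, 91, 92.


FM = sum(cumulative % retained) / 100
= 481 / 100
= 4.81

4.81


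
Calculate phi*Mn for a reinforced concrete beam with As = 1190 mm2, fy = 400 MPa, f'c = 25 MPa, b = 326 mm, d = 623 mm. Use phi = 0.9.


a = As * fy / (0.85 * f'c * b)
= 1190 * 400 / (0.85 * 25 * 326)
= 68.7117 mm
Mn = As * fy * (d - a/2) / 10^6
= 280.1946 kN-m
phi*Mn = 0.9 * 280.1946 = 252.18 kN-m

252.18


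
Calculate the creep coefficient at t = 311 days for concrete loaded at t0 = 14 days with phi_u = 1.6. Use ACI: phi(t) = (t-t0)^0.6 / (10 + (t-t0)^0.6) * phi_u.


dt = 311 - 14 = 297
phi = 297^0.6 / (10 + 297^0.6) * 1.6
= 1.204

1.204


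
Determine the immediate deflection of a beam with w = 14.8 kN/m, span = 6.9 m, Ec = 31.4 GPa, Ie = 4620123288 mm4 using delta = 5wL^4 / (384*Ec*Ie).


Convert: L = 6.9 m = 6900 mm, Ec = 31.4 GPa = 31400 MPa
delta = 5 * 14.8 * 6900^4 / (384 * 31400 * 4620123288)
= 3.01 mm

3.01


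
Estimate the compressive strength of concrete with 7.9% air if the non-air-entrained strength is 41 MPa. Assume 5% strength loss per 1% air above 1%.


Strength loss = (7.9 - 1) * 5 = 34.5%
f'c = 41 * (1 - 34.5/100)
= 26.86 MPa

26.86


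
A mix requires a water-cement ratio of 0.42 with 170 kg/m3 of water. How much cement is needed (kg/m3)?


Cement = water / (w/c)
= 170 / 0.42
= 404.8 kg/m3

404.8


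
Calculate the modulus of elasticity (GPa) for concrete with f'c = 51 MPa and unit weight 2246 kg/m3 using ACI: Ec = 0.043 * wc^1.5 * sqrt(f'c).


Ec = 0.043 * 2246^1.5 * sqrt(51) / 1000
= 32.69 GPa

32.69


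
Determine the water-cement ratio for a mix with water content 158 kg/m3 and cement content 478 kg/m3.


w/c = water / cement
w/c = 158 / 478 = 0.331

0.331


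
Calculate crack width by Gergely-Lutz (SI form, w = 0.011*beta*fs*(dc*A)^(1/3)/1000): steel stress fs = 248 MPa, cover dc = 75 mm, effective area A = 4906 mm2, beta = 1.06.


w = 0.011 * beta * fs * (dc * A)^(1/3) / 1000
= 0.011 * 1.06 * 248 * (75 * 4906)^(1/3) / 1000
= 0.207 mm

0.207


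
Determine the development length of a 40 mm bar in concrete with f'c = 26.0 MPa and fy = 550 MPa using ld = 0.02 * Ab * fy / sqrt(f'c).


Ab = pi * 40^2 / 4 = 1256.637 mm2
ld = 0.02 * 1256.637 * 550 / sqrt(26.0)
= 2710.9 mm

2710.9


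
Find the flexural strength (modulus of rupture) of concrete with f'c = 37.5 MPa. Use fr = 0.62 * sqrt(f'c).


fr = 0.62 * sqrt(37.5)
= 3.797 MPa

3.797


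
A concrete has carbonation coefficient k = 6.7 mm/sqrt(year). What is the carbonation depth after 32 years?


depth = k * sqrt(t)
= 6.7 * sqrt(32)
= 37.9 mm

37.9


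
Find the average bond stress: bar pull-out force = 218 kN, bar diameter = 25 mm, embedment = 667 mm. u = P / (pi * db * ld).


u = P / (pi * db * ld)
= 218 * 1000 / (pi * 25 * 667)
= 4.161 MPa

4.161


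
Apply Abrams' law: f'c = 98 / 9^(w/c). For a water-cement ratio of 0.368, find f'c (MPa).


f'c = 98 / 9^0.368
= 98 / 2.245
= 43.66 MPa

43.66


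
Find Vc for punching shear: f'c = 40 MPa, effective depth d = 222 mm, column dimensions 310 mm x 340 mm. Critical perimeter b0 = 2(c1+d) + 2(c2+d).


b0 = 2*(310 + 222) + 2*(340 + 222) = 2188 mm
Vc = 0.33 * sqrt(40) * 2188 * 222 / 1000
= 1013.78 kN

1013.78


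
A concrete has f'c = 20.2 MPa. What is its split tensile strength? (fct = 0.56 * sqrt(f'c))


fct = 0.56 * sqrt(20.2)
= 0.56 * 4.494
= 2.517 MPa

2.517


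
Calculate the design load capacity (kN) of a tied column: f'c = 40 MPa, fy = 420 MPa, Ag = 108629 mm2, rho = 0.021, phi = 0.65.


Ast = rho * Ag = 0.021 * 108629 = 2281.209 mm2
phi*Pn = 0.65 * 0.80 * (0.85 * 40 * (108629 - 2281.209) + 420 * 2281.209) / 1000
= 2378.44 kN

2378.44


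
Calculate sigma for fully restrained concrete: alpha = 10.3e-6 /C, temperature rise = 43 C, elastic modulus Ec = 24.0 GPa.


sigma = alpha * dT * Ec
= 10.3e-6 * 43 * 24.0 * 1000
= 10.63 MPa

10.63


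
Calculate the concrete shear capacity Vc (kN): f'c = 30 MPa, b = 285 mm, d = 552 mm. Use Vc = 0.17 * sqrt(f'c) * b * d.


Vc = 0.17 * sqrt(30) * 285 * 552 / 1000
= 146.49 kN

146.49


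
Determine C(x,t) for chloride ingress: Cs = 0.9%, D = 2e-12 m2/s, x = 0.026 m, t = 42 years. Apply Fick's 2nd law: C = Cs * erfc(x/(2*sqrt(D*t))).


t_seconds = 42 * 365.25 * 24 * 3600 = 1325419200.0 s
arg = 0.026 / (2 * sqrt(2e-12 * 1325419200.0))
= 0.2525
erfc(0.2525) = 0.721
C = 0.9 * 0.721 = 0.6489%

0.6489


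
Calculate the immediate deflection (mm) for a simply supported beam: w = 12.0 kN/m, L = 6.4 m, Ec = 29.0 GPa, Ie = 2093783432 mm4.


Convert: L = 6.4 m = 6400 mm, Ec = 29.0 GPa = 29000 MPa
delta = 5 * 12.0 * 6400^4 / (384 * 29000 * 2093783432)
= 4.32 mm

4.32


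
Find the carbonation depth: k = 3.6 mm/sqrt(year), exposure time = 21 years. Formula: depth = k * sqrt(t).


depth = k * sqrt(t)
= 3.6 * sqrt(21)
= 16.5 mm

16.5


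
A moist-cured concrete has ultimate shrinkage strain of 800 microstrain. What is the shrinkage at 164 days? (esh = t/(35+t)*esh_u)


esh(164) = 164 / (35 + 164) * 800
= 164 / 199 * 800
= 659.3 microstrain

659.3


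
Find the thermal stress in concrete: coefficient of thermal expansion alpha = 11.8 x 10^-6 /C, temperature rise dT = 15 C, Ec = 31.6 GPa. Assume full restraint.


sigma = alpha * dT * Ec
= 11.8e-6 * 15 * 31.6 * 1000
= 5.593 MPa

5.593


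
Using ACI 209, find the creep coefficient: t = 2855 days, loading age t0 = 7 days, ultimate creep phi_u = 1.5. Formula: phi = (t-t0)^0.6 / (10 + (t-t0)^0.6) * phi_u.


dt = 2855 - 7 = 2848
phi = 2848^0.6 / (10 + 2848^0.6) * 1.5
= 1.383

1.383


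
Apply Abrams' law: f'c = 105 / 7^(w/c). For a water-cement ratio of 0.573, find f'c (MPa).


f'c = 105 / 7^0.573
= 105 / 3.05
= 34.43 MPa

34.43


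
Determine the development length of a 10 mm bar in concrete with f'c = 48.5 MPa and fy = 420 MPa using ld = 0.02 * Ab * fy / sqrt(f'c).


Ab = pi * 10^2 / 4 = 78.54 mm2
ld = 0.02 * 78.54 * 420 / sqrt(48.5)
= 94.7 mm

94.7


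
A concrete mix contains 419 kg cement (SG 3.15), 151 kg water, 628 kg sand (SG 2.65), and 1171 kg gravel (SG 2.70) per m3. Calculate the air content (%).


Vol cement = 419 / (3.15 * 1000) = 0.133016 m3
Vol water = 151 / 1000 = 0.151 m3
Vol sand = 628 / (2.65 * 1000) = 0.236981 m3
Vol gravel = 1171 / (2.70 * 1000) = 0.433704 m3
Total solid + water volume = 0.954701 m3
Air = (1 - 0.954701) * 100 = 4.53%

4.53


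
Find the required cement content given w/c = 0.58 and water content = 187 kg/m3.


Cement = water / (w/c)
= 187 / 0.58
= 322.4 kg/m3

322.4


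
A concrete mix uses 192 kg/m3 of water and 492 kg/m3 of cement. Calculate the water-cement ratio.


w/c = water / cement
w/c = 192 / 492 = 0.39

0.39


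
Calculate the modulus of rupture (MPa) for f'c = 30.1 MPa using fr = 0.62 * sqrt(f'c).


fr = 0.62 * sqrt(30.1)
= 3.402 MPa

3.402


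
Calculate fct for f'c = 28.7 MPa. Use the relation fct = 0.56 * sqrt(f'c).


fct = 0.56 * sqrt(28.7)
= 0.56 * 5.357
= 3.0 MPa

3.0


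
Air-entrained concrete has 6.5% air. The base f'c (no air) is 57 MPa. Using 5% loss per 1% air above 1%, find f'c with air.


Strength loss = (6.5 - 1) * 5 = 27.5%
f'c = 57 * (1 - 27.5/100)
= 41.32 MPa

41.32


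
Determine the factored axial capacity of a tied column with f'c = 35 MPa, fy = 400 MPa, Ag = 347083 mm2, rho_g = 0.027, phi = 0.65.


Ast = rho * Ag = 0.027 * 347083 = 9371.241 mm2
phi*Pn = 0.65 * 0.80 * (0.85 * 35 * (347083 - 9371.241) + 400 * 9371.241) / 1000
= 7173.62 kN

7173.62


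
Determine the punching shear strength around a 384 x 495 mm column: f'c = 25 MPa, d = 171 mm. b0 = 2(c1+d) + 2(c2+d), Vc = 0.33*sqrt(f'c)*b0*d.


b0 = 2*(384 + 171) + 2*(495 + 171) = 2442 mm
Vc = 0.33 * sqrt(25) * 2442 * 171 / 1000
= 689.01 kN

689.01


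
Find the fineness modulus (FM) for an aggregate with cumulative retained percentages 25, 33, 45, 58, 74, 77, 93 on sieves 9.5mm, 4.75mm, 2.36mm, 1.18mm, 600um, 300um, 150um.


FM = sum(cumulative % retained) / 100
= 405 / 100
= 4.05

4.05


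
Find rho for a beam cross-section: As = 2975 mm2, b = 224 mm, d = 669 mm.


rho = As / (b * d)
= 2975 / (224 * 669)
= 0.0199

0.0199


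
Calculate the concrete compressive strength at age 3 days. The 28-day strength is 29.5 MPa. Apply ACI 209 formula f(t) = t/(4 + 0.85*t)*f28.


f(3) = 3 / (4 + 0.85 * 3) * 29.5
= 3 / 6.55 * 29.5
= 13.51 MPa

13.51


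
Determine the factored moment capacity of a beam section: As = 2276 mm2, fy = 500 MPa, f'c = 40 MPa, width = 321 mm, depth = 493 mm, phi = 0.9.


a = As * fy / (0.85 * f'c * b)
= 2276 * 500 / (0.85 * 40 * 321)
= 104.2697 mm
Mn = As * fy * (d - a/2) / 10^6
= 501.7045 kN-m
phi*Mn = 0.9 * 501.7045 = 451.53 kN-m

451.53


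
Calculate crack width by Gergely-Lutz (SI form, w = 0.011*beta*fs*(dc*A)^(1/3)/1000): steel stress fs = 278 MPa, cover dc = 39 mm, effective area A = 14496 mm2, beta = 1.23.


w = 0.011 * beta * fs * (dc * A)^(1/3) / 1000
= 0.011 * 1.23 * 278 * (39 * 14496)^(1/3) / 1000
= 0.311 mm

0.311


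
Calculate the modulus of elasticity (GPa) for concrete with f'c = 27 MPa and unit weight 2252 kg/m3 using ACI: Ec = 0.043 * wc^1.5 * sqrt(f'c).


Ec = 0.043 * 2252^1.5 * sqrt(27) / 1000
= 23.88 GPa

23.88


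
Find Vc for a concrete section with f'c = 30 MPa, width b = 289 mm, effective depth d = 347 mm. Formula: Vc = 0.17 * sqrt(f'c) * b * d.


Vc = 0.17 * sqrt(30) * 289 * 347 / 1000
= 93.38 kN

93.38


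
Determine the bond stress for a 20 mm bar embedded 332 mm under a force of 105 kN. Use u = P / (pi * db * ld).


u = P / (pi * db * ld)
= 105 * 1000 / (pi * 20 * 332)
= 5.034 MPa

5.034


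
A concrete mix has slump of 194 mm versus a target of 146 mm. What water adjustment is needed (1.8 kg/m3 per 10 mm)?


Difference = 146 - 194 = -48 mm
Water adjustment = -48 * 1.8 / 10 = -8.6 kg/m3

-8.6


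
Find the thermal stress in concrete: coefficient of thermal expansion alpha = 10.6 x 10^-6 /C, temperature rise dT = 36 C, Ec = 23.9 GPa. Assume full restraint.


sigma = alpha * dT * Ec
= 10.6e-6 * 36 * 23.9 * 1000
= 9.12 MPa

9.12


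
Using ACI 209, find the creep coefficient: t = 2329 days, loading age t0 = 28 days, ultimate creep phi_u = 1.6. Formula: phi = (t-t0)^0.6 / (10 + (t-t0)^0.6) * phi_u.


dt = 2329 - 28 = 2301
phi = 2301^0.6 / (10 + 2301^0.6) * 1.6
= 1.46

1.46


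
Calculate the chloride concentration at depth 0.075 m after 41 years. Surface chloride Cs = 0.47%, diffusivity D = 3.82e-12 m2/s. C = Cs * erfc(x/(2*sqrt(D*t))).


t_seconds = 41 * 365.25 * 24 * 3600 = 1293861600.0 s
arg = 0.075 / (2 * sqrt(3.82e-12 * 1293861600.0))
= 0.5334
erfc(0.5334) = 0.4506
C = 0.47 * 0.4506 = 0.2118%

0.2118


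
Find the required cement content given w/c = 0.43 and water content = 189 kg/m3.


Cement = water / (w/c)
= 189 / 0.43
= 439.5 kg/m3

439.5


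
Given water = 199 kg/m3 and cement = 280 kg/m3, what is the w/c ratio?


w/c = water / cement
w/c = 199 / 280 = 0.711

0.711


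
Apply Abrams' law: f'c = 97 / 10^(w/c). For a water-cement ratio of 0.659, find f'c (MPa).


f'c = 97 / 10^0.659
= 97 / 4.56
= 21.27 MPa

21.27


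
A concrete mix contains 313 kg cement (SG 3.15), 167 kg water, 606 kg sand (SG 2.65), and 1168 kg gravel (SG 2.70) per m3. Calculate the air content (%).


Vol cement = 313 / (3.15 * 1000) = 0.099365 m3
Vol water = 167 / 1000 = 0.167 m3
Vol sand = 606 / (2.65 * 1000) = 0.228679 m3
Vol gravel = 1168 / (2.70 * 1000) = 0.432593 m3
Total solid + water volume = 0.927637 m3
Air = (1 - 0.927637) * 100 = 7.24%

7.24


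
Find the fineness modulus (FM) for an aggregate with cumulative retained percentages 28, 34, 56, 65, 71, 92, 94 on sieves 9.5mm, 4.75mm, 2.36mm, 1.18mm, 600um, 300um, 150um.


FM = sum(cumulative % retained) / 100
= 440 / 100
= 4.4

4.4


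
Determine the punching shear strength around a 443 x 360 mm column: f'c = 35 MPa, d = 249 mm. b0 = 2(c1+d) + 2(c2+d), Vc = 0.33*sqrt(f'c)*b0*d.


b0 = 2*(443 + 249) + 2*(360 + 249) = 2602 mm
Vc = 0.33 * sqrt(35) * 2602 * 249 / 1000
= 1264.9 kN

1264.9


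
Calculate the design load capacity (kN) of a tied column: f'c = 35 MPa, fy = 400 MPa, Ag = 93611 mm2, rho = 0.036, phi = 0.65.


Ast = rho * Ag = 0.036 * 93611 = 3369.996 mm2
phi*Pn = 0.65 * 0.80 * (0.85 * 35 * (93611 - 3369.996) + 400 * 3369.996) / 1000
= 2096.99 kN

2096.99


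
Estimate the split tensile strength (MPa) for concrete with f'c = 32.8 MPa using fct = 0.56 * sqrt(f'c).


fct = 0.56 * sqrt(32.8)
= 0.56 * 5.727
= 3.207 MPa

3.207


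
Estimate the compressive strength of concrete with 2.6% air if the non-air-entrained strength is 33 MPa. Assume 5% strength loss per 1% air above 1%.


Strength loss = (2.6 - 1) * 5 = 8.0%
f'c = 33 * (1 - 8.0/100)
= 30.36 MPa

30.36


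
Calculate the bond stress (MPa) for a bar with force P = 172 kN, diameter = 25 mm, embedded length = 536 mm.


u = P / (pi * db * ld)
= 172 * 1000 / (pi * 25 * 536)
= 4.086 MPa

4.086


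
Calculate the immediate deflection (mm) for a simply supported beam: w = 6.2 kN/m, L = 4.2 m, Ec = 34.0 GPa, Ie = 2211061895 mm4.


Convert: L = 4.2 m = 4200 mm, Ec = 34.0 GPa = 34000 MPa
delta = 5 * 6.2 * 4200^4 / (384 * 34000 * 2211061895)
= 0.33 mm

0.33


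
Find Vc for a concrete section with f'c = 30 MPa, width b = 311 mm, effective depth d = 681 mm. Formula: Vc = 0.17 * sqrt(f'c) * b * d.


Vc = 0.17 * sqrt(30) * 311 * 681 / 1000
= 197.2 kN

197.2


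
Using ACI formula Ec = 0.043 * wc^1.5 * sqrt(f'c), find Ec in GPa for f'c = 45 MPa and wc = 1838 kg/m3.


Ec = 0.043 * 1838^1.5 * sqrt(45) / 1000
= 22.73 GPa

22.73


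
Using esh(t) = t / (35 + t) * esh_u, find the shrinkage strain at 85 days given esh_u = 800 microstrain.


esh(85) = 85 / (35 + 85) * 800
= 85 / 120 * 800
= 566.7 microstrain

566.7


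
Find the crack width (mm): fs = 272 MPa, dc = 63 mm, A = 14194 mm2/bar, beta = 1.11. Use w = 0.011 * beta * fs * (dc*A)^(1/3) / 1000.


w = 0.011 * beta * fs * (dc * A)^(1/3) / 1000
= 0.011 * 1.11 * 272 * (63 * 14194)^(1/3) / 1000
= 0.32 mm

0.32


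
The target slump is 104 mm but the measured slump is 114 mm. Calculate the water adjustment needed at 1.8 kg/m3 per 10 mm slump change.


Difference = 104 - 114 = -10 mm
Water adjustment = -10 * 1.8 / 10 = -1.8 kg/m3

-1.8


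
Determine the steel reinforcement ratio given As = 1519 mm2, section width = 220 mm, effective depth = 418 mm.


rho = As / (b * d)
= 1519 / (220 * 418)
= 0.0165

0.0165


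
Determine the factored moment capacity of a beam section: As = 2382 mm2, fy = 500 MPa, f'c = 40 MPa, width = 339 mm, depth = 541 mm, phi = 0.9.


a = As * fy / (0.85 * f'c * b)
= 2382 * 500 / (0.85 * 40 * 339)
= 103.3316 mm
Mn = As * fy * (d - a/2) / 10^6
= 582.797 kN-m
phi*Mn = 0.9 * 582.797 = 524.52 kN-m

524.52


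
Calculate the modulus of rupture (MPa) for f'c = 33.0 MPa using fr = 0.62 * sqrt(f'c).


fr = 0.62 * sqrt(33.0)
= 3.562 MPa

3.562


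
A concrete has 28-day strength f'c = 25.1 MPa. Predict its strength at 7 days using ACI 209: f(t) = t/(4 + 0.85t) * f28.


f(7) = 7 / (4 + 0.85 * 7) * 25.1
= 7 / 9.95 * 25.1
= 17.66 MPa

17.66


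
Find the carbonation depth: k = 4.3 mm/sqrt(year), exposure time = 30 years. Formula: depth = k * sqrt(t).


depth = k * sqrt(t)
= 4.3 * sqrt(30)
= 23.55 mm

23.55


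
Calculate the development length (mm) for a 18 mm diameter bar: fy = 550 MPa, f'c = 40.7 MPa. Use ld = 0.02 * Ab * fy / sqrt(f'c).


Ab = pi * 18^2 / 4 = 254.469 mm2
ld = 0.02 * 254.469 * 550 / sqrt(40.7)
= 438.8 mm

438.8


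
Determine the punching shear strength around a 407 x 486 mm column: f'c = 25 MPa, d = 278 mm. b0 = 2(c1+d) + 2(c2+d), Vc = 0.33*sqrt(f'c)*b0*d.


b0 = 2*(407 + 278) + 2*(486 + 278) = 2898 mm
Vc = 0.33 * sqrt(25) * 2898 * 278 / 1000
= 1329.31 kN

1329.31


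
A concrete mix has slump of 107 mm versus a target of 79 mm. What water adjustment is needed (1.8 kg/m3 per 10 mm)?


Difference = 79 - 107 = -28 mm
Water adjustment = -28 * 1.8 / 10 = -5.0 kg/m3

-5.0


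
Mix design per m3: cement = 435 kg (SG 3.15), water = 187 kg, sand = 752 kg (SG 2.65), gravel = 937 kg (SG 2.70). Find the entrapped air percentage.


Vol cement = 435 / (3.15 * 1000) = 0.138095 m3
Vol water = 187 / 1000 = 0.187 m3
Vol sand = 752 / (2.65 * 1000) = 0.283774 m3
Vol gravel = 937 / (2.70 * 1000) = 0.347037 m3
Total solid + water volume = 0.955906 m3
Air = (1 - 0.955906) * 100 = 4.41%

4.41


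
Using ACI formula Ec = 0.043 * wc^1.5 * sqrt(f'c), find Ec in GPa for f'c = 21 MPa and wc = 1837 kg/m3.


Ec = 0.043 * 1837^1.5 * sqrt(21) / 1000
= 15.51 GPa

15.51


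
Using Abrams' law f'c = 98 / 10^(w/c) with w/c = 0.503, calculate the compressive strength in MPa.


f'c = 98 / 10^0.503
= 98 / 3.184
= 30.78 MPa

30.78


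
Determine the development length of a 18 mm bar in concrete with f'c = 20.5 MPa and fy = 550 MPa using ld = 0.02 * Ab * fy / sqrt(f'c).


Ab = pi * 18^2 / 4 = 254.469 mm2
ld = 0.02 * 254.469 * 550 / sqrt(20.5)
= 618.2 mm

618.2


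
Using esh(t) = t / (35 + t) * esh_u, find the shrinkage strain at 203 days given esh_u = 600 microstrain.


esh(203) = 203 / (35 + 203) * 600
= 203 / 238 * 600
= 511.8 microstrain

511.8


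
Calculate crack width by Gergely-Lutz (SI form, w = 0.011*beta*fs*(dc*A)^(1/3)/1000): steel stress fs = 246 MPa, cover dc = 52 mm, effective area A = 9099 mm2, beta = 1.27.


w = 0.011 * beta * fs * (dc * A)^(1/3) / 1000
= 0.011 * 1.27 * 246 * (52 * 9099)^(1/3) / 1000
= 0.268 mm

0.268


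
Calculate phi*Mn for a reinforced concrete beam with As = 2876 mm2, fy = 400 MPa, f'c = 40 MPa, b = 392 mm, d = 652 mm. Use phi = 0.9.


a = As * fy / (0.85 * f'c * b)
= 2876 * 400 / (0.85 * 40 * 392)
= 86.3145 mm
Mn = As * fy * (d - a/2) / 10^6
= 700.4127 kN-m
phi*Mn = 0.9 * 700.4127 = 630.37 kN-m

630.37


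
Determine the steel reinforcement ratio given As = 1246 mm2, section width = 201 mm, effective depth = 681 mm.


rho = As / (b * d)
= 1246 / (201 * 681)
= 0.0091

0.0091


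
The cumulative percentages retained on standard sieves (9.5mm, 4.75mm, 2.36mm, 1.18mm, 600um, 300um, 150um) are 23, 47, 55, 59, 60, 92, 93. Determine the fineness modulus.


FM = sum(cumulative % retained) / 100
= 429 / 100
= 4.29

4.29


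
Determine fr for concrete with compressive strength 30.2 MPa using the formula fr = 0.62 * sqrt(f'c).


fr = 0.62 * sqrt(30.2)
= 3.407 MPa

3.407


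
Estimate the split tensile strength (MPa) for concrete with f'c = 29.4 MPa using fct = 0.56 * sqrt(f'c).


fct = 0.56 * sqrt(29.4)
= 0.56 * 5.422
= 3.036 MPa

3.036


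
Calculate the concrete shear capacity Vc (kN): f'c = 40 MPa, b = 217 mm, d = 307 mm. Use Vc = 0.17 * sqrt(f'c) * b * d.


Vc = 0.17 * sqrt(40) * 217 * 307 / 1000
= 71.63 kN

71.63


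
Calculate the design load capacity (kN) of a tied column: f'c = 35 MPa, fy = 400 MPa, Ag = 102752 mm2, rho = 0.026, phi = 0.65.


Ast = rho * Ag = 0.026 * 102752 = 2671.552 mm2
phi*Pn = 0.65 * 0.80 * (0.85 * 35 * (102752 - 2671.552) + 400 * 2671.552) / 1000
= 2103.93 kN

2103.93


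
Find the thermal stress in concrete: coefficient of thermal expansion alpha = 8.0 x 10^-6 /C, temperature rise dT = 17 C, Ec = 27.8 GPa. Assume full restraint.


sigma = alpha * dT * Ec
= 8.0e-6 * 17 * 27.8 * 1000
= 3.781 MPa

3.781


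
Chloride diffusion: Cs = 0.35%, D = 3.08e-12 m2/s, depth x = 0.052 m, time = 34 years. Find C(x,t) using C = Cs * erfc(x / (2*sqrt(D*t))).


t_seconds = 34 * 365.25 * 24 * 3600 = 1072958400.0 s
arg = 0.052 / (2 * sqrt(3.08e-12 * 1072958400.0))
= 0.4523
erfc(0.4523) = 0.5224
C = 0.35 * 0.5224 = 0.1828%

0.1828


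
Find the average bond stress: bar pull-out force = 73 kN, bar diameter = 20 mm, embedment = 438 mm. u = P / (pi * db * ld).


u = P / (pi * db * ld)
= 73 * 1000 / (pi * 20 * 438)
= 2.653 MPa

2.653


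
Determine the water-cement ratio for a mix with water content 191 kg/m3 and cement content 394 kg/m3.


w/c = water / cement
w/c = 191 / 394 = 0.485

0.485


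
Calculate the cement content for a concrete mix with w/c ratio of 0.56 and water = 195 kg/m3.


Cement = water / (w/c)
= 195 / 0.56
= 348.2 kg/m3

348.2


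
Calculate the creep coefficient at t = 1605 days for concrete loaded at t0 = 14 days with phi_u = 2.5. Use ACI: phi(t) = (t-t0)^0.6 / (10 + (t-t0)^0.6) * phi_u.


dt = 1605 - 14 = 1591
phi = 1591^0.6 / (10 + 1591^0.6) * 2.5
= 2.232

2.232


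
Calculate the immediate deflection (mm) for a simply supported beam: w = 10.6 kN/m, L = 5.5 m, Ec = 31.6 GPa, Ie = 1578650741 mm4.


Convert: L = 5.5 m = 5500 mm, Ec = 31.6 GPa = 31600 MPa
delta = 5 * 10.6 * 5500^4 / (384 * 31600 * 1578650741)
= 2.53 mm

2.53


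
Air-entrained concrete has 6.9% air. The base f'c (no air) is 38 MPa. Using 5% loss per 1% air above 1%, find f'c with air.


Strength loss = (6.9 - 1) * 5 = 29.5%
f'c = 38 * (1 - 29.5/100)
= 26.79 MPa

26.79
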